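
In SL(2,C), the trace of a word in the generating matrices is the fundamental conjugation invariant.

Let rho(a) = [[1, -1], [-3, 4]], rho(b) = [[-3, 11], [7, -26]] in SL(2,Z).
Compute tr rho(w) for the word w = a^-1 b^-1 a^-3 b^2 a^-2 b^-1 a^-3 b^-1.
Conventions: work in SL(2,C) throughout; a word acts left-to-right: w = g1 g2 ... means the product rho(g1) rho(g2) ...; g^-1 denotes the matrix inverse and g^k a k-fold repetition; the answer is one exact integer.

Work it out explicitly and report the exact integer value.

rho(a^-1) = [[4, 1], [3, 1]]
... * rho(b^-1) = [[-26, -11], [-7, -3]]  ->  [[-111, -47], [-85, -36]]
... * rho(a^-1) = [[4, 1], [3, 1]]  ->  [[-585, -158], [-448, -121]]
... * rho(a^-1) = [[4, 1], [3, 1]]  ->  [[-2814, -743], [-2155, -569]]
... * rho(a^-1) = [[4, 1], [3, 1]]  ->  [[-13485, -3557], [-10327, -2724]]
... * rho(b) = [[-3, 11], [7, -26]]  ->  [[15556, -55853], [11913, -42773]]
... * rho(b) = [[-3, 11], [7, -26]]  ->  [[-437639, 1623294], [-335150, 1243141]]
... * rho(a^-1) = [[4, 1], [3, 1]]  ->  [[3119326, 1185655], [2388823, 907991]]
... * rho(a^-1) = [[4, 1], [3, 1]]  ->  [[16034269, 4304981], [12279265, 3296814]]
... * rho(b^-1) = [[-26, -11], [-7, -3]]  ->  [[-447025861, -189291902], [-342338588, -144962357]]
... * rho(a^-1) = [[4, 1], [3, 1]]  ->  [[-2355979150, -636317763], [-1804241423, -487300945]]
... * rho(a^-1) = [[4, 1], [3, 1]]  ->  [[-11332869889, -2992296913], [-8678868527, -2291542368]]
... * rho(a^-1) = [[4, 1], [3, 1]]  ->  [[-54308370295, -14325166802], [-41590101212, -10970410895]]
... * rho(b^-1) = [[-26, -11], [-7, -3]]  ->  [[1512293795284, 640367573651], [1158135507777, 490402346017]]
tr = 1512293795284 + 490402346017 = 2002696141301

2002696141301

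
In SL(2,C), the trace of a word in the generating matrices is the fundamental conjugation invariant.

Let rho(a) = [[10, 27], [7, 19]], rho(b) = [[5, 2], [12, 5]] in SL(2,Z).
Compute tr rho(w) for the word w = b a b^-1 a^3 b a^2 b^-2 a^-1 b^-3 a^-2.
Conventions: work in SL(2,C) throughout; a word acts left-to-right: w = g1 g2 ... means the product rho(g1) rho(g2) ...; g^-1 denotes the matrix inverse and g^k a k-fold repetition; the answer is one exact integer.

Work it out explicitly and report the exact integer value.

rho(b) = [[5, 2], [12, 5]]
... * rho(a) = [[10, 27], [7, 19]]  ->  [[64, 173], [155, 419]]
... * rho(b^-1) = [[5, -2], [-12, 5]]  ->  [[-1756, 737], [-4253, 1785]]
... * rho(a) = [[10, 27], [7, 19]]  ->  [[-12401, -33409], [-30035, -80916]]
... * rho(a) = [[10, 27], [7, 19]]  ->  [[-357873, -969598], [-866762, -2348349]]
... * rho(a) = [[10, 27], [7, 19]]  ->  [[-10365916, -28084933], [-25106063, -68021205]]
... * rho(b) = [[5, 2], [12, 5]]  ->  [[-388848776, -161156497], [-941784775, -390318151]]
... * rho(a) = [[10, 27], [7, 19]]  ->  [[-5016583239, -13560890395], [-12150074807, -32844233794]]
... * rho(a) = [[10, 27], [7, 19]]  ->  [[-145092065155, -393104664958], [-351410384628, -952092461875]]
... * rho(b^-1) = [[5, -2], [-12, 5]]  ->  [[3991795653721, -1675339194480], [9668057619360, -4057641540119]]
... * rho(b^-1) = [[5, -2], [-12, 5]]  ->  [[40063048602365, -16360287279842], [97031986578228, -39624322939315]]
... * rho(a^-1) = [[19, -27], [-7, 10]]  ->  [[875719934403829, -1245305185062275], [2120978005561537, -3016106867005306]]
... * rho(b^-1) = [[5, -2], [-12, 5]]  ->  [[19322261892766445, -7977965794119033], [46798172431871357, -19322490346149604]]
... * rho(b^-1) = [[5, -2], [-12, 5]]  ->  [[192346898993260621, -78534352756128055], [465860746313152033, -190208796594490734]]
... * rho(b^-1) = [[5, -2], [-12, 5]]  ->  [[1904146728039839765, -777365561767161517], [4611809290699648973, -1882765475598757736]]
... * rho(a^-1) = [[19, -27], [-7, 10]]  ->  [[41620346765127086154, -59185617274747288825], [100803734852484634639, -143346505604878099631]]
... * rho(a^-1) = [[19, -27], [-7, 10]]  ->  [[1205085909460645658701, -1715605535405904214408], [2918696501431354755558, -4155165897065866131563]]
tr = 1205085909460645658701 + -4155165897065866131563 = -2950079987605220472862

-2950079987605220472862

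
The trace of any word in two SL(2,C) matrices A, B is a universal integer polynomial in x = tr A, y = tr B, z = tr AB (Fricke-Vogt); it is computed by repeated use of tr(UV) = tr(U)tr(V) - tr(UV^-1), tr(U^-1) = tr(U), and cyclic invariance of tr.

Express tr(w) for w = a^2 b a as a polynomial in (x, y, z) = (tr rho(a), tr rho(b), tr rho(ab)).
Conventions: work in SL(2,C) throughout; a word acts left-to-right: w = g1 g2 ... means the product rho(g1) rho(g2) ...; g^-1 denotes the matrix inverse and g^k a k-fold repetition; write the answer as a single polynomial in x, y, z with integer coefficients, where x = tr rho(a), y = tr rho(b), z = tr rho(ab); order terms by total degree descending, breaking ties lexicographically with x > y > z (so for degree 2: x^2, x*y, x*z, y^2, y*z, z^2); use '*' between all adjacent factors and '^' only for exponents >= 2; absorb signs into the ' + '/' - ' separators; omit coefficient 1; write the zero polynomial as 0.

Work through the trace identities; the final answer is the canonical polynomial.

reduce: tr(b a^2) = tr(a) * tr(b a) - tr(b)   [square of a] = x*z - y
reduce: tr(a^2 b a) = tr(a) * tr(b a^2) - tr(b a)   [square of a] = x^2*z - x*y - z

x^2*z - x*y - z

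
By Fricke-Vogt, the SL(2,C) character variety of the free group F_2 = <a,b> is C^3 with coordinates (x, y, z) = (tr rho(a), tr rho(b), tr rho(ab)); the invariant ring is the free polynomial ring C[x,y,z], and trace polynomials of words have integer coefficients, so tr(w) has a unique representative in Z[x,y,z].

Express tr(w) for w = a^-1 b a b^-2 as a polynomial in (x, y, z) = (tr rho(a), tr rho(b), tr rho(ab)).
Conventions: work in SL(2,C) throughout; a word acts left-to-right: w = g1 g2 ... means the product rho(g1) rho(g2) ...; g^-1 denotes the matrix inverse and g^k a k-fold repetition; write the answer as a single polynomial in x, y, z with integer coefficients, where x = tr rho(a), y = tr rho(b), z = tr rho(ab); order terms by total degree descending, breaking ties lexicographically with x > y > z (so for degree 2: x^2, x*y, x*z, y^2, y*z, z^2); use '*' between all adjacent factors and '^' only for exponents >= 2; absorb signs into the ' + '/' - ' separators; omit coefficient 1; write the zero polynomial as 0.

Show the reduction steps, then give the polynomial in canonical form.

tr(a b a) = tr(a) * tr(b a) - tr(b)   [square of a] = x*z - y
tr(a b a b) = tr(a b) * tr(a b) - tr(1)   [split at a repeated a] = z^2 - 2
tr(b a b^-1 a) = tr(a b a) * tr(b) - tr(a b a b)   [inverse elimination on b] = x*y*z - y^2 - z^2 + 2
tr(a^-1 b a b^-1) = tr(b a b^-1) * tr(a) - tr(b a b^-1 a)   [inverse elimination on a] = -x*y*z + x^2 + y^2 + z^2 - 2
tr(a^-1 b a b^-2) = tr(a^-1 b a b^-1) * tr(b) - tr(a^-1 b a)   [inverse elimination on b] = -x*y^2*z + x^2*y + y^3 + y*z^2 - 3*y

-x*y^2*z + x^2*y + y^3 + y*z^2 - 3*y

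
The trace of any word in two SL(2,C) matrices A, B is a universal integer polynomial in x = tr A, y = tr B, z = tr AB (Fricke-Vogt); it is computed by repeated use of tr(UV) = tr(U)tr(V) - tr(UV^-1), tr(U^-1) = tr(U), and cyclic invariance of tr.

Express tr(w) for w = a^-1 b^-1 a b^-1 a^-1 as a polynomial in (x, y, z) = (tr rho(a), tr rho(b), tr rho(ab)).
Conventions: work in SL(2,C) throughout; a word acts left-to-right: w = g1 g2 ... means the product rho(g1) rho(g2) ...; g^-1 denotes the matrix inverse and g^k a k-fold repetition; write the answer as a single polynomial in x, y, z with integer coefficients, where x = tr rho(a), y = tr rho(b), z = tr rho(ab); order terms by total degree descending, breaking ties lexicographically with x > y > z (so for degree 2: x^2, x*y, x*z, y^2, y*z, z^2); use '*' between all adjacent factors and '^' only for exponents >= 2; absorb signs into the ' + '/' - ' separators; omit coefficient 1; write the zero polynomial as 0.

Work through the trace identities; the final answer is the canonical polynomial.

x^2*y*z - x^3 - x*y^2 - x*z^2 + y*z + 3*x

trace(b^-1) = trace(b) = y
trace(b a b) = trace(b) trace(a b) - trace(a)   [square of b] = y*z - x
trace(b a b a) = trace(a b) trace(a b) - trace(1)   [split at a repeated a] = z^2 - 2
and trace(a^-1 b a b) = trace(b a b) trace(a) - trace(b a b a)   [inverse elimination on a] = x*y*z - x^2 - z^2 + 2
trace(a b^-1 a^-1 b) = trace(a^-1 b a) trace(b) - trace(a^-1 b a b)   [inverse elimination on b] = -x*y*z + x^2 + y^2 + z^2 - 2
trace(a^-1 b^-1 a b^-1) = trace(a b^-1 a^-1) trace(b) - trace(a b^-1 a^-1 b)   [inverse elimination on b] = x*y*z - x^2 - z^2 + 2
trace(b^-1 a) = trace(a) trace(b) - trace(a b)   [inverse elimination on b] = x*y - z
trace(b^-1 a b^-1) = trace(b^-1 a) trace(b) - trace(b^-1 a b)   [inverse elimination on b] = x*y^2 - y*z - x
next, trace(a^-1 b^-1 a b^-1 a^-1) = trace(a^-1 b^-1 a b^-1) trace(a) - trace(a^-1 b^-1 a b^-1 a)   [inverse elimination on a] = x^2*y*z - x^3 - x*y^2 - x*z^2 + y*z + 3*x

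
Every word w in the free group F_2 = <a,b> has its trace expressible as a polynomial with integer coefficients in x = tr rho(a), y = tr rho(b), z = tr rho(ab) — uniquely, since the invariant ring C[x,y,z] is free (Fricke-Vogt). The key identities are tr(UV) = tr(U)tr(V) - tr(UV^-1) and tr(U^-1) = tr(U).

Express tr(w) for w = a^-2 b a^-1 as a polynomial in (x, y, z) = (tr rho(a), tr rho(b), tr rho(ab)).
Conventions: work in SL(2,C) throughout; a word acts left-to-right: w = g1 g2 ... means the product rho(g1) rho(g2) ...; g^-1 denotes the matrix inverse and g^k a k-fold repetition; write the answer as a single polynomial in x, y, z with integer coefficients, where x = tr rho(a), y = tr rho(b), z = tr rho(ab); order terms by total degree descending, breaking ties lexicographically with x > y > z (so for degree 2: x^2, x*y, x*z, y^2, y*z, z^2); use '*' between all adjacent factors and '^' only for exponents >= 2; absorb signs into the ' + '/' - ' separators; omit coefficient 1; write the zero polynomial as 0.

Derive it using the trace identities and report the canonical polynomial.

x^3*y - x^2*z - 2*x*y + z

tr(a^-1 b) = tr(b)*tr(a) - tr(b a)   [inverse elimination on a] = x*y - z
tr(a^-1 b a^-1) = tr(a^-1 b)*tr(a) - tr(a^-1 b a)   [inverse elimination on a] = x^2*y - x*z - y
apply: tr(a^-2 b a^-1) = tr(a^-1 b a^-1)*tr(a) - tr(a^-1 b)   [inverse elimination on a] = x^3*y - x^2*z - 2*x*y + z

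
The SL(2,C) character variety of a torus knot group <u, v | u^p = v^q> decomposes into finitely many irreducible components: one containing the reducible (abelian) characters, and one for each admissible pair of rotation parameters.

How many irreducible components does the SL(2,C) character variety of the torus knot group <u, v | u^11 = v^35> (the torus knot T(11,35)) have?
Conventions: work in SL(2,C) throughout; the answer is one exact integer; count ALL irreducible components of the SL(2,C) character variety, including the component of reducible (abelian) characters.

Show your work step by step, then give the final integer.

For T(11,35): irreducibility forces the central element u^11 = v^35 to one of +I, -I.
On an irreducible component, tr(u) is locked at 2*cos(pi*alpha/11) for some alpha in 1..10, and tr(v) at 2*cos(pi*beta/35) for some beta in 1..34.
The two central values (-1)^alpha I and (-1)^beta I must be the same matrix, so alpha and beta share a parity.
Enumerate parity-matched pairs: 5*17 odd-odd plus 5*17 even-even gives 170.
Total: 170 irreducible-character components + 1 reducible (abelian) component = 171.

171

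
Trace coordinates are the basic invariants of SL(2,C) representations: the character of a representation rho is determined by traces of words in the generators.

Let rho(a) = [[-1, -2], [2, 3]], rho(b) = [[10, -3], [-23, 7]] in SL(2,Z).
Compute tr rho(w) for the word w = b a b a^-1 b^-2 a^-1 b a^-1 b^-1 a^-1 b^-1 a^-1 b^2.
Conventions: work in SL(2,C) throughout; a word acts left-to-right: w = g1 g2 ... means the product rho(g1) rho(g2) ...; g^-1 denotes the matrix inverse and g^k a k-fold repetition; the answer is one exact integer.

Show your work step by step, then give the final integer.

16944005377169

rho(b) = [[10, -3], [-23, 7]]
... * rho(a) = [[-1, -2], [2, 3]]  ->  [[-16, -29], [37, 67]]
... * rho(b) = [[10, -3], [-23, 7]]  ->  [[507, -155], [-1171, 358]]
... * rho(a^-1) = [[3, 2], [-2, -1]]  ->  [[1831, 1169], [-4229, -2700]]
... * rho(b^-1) = [[7, 3], [23, 10]]  ->  [[39704, 17183], [-91703, -39687]]
... * rho(b^-1) = [[7, 3], [23, 10]]  ->  [[673137, 290942], [-1554722, -671979]]
... * rho(a^-1) = [[3, 2], [-2, -1]]  ->  [[1437527, 1055332], [-3320208, -2437465]]
... * rho(b) = [[10, -3], [-23, 7]]  ->  [[-9897366, 3074743], [22859615, -7101631]]
... * rho(a^-1) = [[3, 2], [-2, -1]]  ->  [[-35841584, -22869475], [82782107, 52820861]]
... * rho(b^-1) = [[7, 3], [23, 10]]  ->  [[-776889013, -336219502], [1794354552, 776554931]]
... * rho(a^-1) = [[3, 2], [-2, -1]]  ->  [[-1658228035, -1217558524], [3829953794, 2812154173]]
... * rho(b^-1) = [[7, 3], [23, 10]]  ->  [[-39611442297, -17150269345], [91489222537, 39611403112]]
... * rho(a^-1) = [[3, 2], [-2, -1]]  ->  [[-84533788201, -62072615249], [195244861387, 143367041962]]
... * rho(b) = [[10, -3], [-23, 7]]  ->  [[582332268717, -180906942140], [-1344993351256, 417834709573]]
... * rho(b) = [[10, -3], [-23, 7]]  ->  [[9984182356390, -3013345401131], [-23060131832739, 6959823020779]]
tr = 9984182356390 + 6959823020779 = 16944005377169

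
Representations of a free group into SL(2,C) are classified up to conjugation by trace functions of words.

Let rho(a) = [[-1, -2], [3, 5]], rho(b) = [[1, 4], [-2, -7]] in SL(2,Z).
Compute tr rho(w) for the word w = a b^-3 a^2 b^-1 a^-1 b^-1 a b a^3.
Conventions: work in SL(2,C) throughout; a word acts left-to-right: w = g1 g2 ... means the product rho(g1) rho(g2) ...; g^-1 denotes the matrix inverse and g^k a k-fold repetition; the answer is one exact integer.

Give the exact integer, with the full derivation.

rho(a) = [[-1, -2], [3, 5]]
... * rho(b^-1) = [[-7, -4], [2, 1]]  ->  [[3, 2], [-11, -7]]
... * rho(b^-1) = [[-7, -4], [2, 1]]  ->  [[-17, -10], [63, 37]]
... * rho(b^-1) = [[-7, -4], [2, 1]]  ->  [[99, 58], [-367, -215]]
... * rho(a) = [[-1, -2], [3, 5]]  ->  [[75, 92], [-278, -341]]
... * rho(a) = [[-1, -2], [3, 5]]  ->  [[201, 310], [-745, -1149]]
... * rho(b^-1) = [[-7, -4], [2, 1]]  ->  [[-787, -494], [2917, 1831]]
... * rho(a^-1) = [[5, 2], [-3, -1]]  ->  [[-2453, -1080], [9092, 4003]]
... * rho(b^-1) = [[-7, -4], [2, 1]]  ->  [[15011, 8732], [-55638, -32365]]
... * rho(a) = [[-1, -2], [3, 5]]  ->  [[11185, 13638], [-41457, -50549]]
... * rho(b) = [[1, 4], [-2, -7]]  ->  [[-16091, -50726], [59641, 188015]]
... * rho(a) = [[-1, -2], [3, 5]]  ->  [[-136087, -221448], [504404, 820793]]
... * rho(a) = [[-1, -2], [3, 5]]  ->  [[-528257, -835066], [1957975, 3095157]]
... * rho(a) = [[-1, -2], [3, 5]]  ->  [[-1976941, -3118816], [7327496, 11559835]]
tr = -1976941 + 11559835 = 9582894

9582894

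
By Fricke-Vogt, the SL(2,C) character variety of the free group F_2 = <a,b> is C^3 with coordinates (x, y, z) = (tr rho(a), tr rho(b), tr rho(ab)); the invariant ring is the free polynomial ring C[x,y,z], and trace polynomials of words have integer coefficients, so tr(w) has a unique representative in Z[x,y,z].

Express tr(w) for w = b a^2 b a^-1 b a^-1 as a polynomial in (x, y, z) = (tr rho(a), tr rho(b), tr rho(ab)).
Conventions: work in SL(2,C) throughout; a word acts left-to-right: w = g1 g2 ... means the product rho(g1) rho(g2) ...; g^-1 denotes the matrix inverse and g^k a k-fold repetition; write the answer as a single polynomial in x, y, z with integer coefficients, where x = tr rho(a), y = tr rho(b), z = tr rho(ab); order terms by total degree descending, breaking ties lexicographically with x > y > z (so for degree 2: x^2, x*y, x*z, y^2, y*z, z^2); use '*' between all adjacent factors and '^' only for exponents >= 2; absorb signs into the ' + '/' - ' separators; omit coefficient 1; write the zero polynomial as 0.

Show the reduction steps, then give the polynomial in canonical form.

reduce: tr(b a b) = tr(b) * tr(a b) - tr(a)  (reduce the b square) = y*z - x
so tr(b^3 a) = tr(b) * tr(b a b) - tr(b a)  (reduce the b square) = y^2*z - x*y - z
so tr(b^2) = tr(b) * tr(b) - tr(1)  (reduce the b square) = y^2 - 2
so tr(b^3) = tr(b) * tr(b^2) - tr(b)  (reduce the b square) = y^3 - 3*y
so tr(b a^2 b^2) = tr(a) * tr(b^3 a) - tr(b^3)  (reduce the a square) = x*y^2*z - x^2*y - y^3 - x*z + 3*y
reduce: tr(a b a b) = tr(b a) * tr(b a) - tr(1)  (split on b) = z^2 - 2
tr(a b a) = tr(a) * tr(b a) - tr(b)  (reduce the a square) = x*z - y
so tr(b^2 a b a) = tr(b) * tr(a b a b) - tr(a b a)  (reduce the b square) = y*z^2 - x*z - y
tr(b a^2 b^2 a) = tr(a) * tr(b^2 a b a) - tr(b^2 a b)  (reduce the a square) = x*y*z^2 - x^2*z - y^2*z + z
tr(b a^-1 b a^2 b) = tr(b a^2 b^2) * tr(a) - tr(b a^2 b^2 a)  (eliminate a^-1) = x^2*y^2*z - x^3*y - x*y^3 - x*y*z^2 + y^2*z + 3*x*y - z
so tr(b a^2 b a b) = tr(a) * tr(b a b^2 a) - tr(b a b^2)  (reduce the a square) = x*y*z^2 - x^2*z - y^2*z + z
tr(b a b a b a) = tr(b a b a) * tr(b a) - tr(a b)  (split on b) = z^3 - 3*z
tr(b a^2 b a b a) = tr(a) * tr(b a b a b a) - tr(b a b a b)  (reduce the a square) = x*z^3 - y*z^2 - 2*x*z + y
tr(b a^-1 b a^2 b a) = tr(b a^2 b a b) * tr(a) - tr(b a^2 b a b a)  (eliminate a^-1) = x^2*y*z^2 - x^3*z - x*y^2*z - x*z^3 + y*z^2 + 3*x*z - y
reduce: tr(b a^2 b a^-1 b a^-1) = tr(b a^-1 b a^2 b) * tr(a) - tr(b a^-1 b a^2 b a)  (eliminate a^-1) = x^3*y^2*z - x^4*y - x^2*y^3 - 2*x^2*y*z^2 + x^3*z + 2*x*y^2*z + x*z^3 + 3*x^2*y - y*z^2 - 4*x*z + y

x^3*y^2*z - x^4*y - x^2*y^3 - 2*x^2*y*z^2 + x^3*z + 2*x*y^2*z + x*z^3 + 3*x^2*y - y*z^2 - 4*x*z + y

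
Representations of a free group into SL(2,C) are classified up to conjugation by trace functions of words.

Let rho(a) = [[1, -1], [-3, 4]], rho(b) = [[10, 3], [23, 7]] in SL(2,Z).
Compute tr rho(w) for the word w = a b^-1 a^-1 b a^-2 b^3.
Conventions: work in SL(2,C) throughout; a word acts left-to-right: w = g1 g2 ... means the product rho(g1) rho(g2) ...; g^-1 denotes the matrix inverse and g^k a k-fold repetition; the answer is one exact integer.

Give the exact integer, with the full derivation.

rho(a) = [[1, -1], [-3, 4]]
... * rho(b^-1) = [[7, -3], [-23, 10]]  ->  [[30, -13], [-113, 49]]
... * rho(a^-1) = [[4, 1], [3, 1]]  ->  [[81, 17], [-305, -64]]
... * rho(b) = [[10, 3], [23, 7]]  ->  [[1201, 362], [-4522, -1363]]
... * rho(a^-1) = [[4, 1], [3, 1]]  ->  [[5890, 1563], [-22177, -5885]]
... * rho(a^-1) = [[4, 1], [3, 1]]  ->  [[28249, 7453], [-106363, -28062]]
... * rho(b) = [[10, 3], [23, 7]]  ->  [[453909, 136918], [-1709056, -515523]]
... * rho(b) = [[10, 3], [23, 7]]  ->  [[7688204, 2320153], [-28947589, -8735829]]
... * rho(b) = [[10, 3], [23, 7]]  ->  [[130245559, 39305683], [-490399957, -147993570]]
tr = 130245559 + -147993570 = -17748011

-17748011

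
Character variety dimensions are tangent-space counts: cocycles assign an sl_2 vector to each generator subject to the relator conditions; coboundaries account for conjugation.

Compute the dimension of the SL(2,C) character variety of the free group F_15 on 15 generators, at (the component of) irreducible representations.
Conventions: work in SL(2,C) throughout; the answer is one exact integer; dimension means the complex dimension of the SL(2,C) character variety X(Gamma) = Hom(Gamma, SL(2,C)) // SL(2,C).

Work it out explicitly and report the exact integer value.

42

The free group F_15: 15 generators, no relators.
A cocycle picks one sl_2 vector per generator freely, giving dim Z^1 = 3*15 = 45.
Irreducibility makes the coboundary map sl_2 -> Z^1 injective (trivial centralizer), so dim B^1 = 3.
Therefore dim X = 45 - 3 = 42.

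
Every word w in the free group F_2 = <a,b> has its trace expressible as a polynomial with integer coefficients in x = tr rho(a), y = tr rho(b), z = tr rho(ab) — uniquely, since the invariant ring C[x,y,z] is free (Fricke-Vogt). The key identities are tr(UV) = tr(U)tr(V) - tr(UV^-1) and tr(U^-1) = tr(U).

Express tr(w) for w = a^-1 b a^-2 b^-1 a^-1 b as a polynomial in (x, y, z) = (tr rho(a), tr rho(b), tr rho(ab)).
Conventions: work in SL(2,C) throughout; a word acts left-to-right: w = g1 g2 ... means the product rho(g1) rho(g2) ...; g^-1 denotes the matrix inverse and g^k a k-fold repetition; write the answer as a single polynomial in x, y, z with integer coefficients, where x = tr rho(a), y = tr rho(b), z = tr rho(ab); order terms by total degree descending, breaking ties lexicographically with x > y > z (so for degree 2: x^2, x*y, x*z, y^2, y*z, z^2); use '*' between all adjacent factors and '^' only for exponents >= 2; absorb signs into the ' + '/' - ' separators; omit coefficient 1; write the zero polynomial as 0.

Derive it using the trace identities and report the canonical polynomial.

tr(b a^-1) = tr(b) tr(a) - tr(b a)  (eliminate a^-1) = x*y - z
tr(a^-2 b) = tr(b a^-1) tr(a) - tr(b)  (eliminate a^-1) = x^2*y - x*z - y
reduce: tr(a^-1 b a^-2) = tr(a^-2 b) tr(a) - tr(a^-2 b a)  (eliminate a^-1) = x^3*y - x^2*z - 2*x*y + z
tr(b^2) = tr(b) tr(b) - tr(1)  (reduce the b square) = y^2 - 2
reduce: tr(b^2 a) = tr(b) tr(a b) - tr(a)  (reduce the b square) = y*z - x
reduce: tr(b^2 a^-1) = tr(b^2) tr(a) - tr(b^2 a)  (eliminate a^-1) = x*y^2 - y*z - x
tr(b a b^2) = tr(b) tr(b a b) - tr(b a)  (reduce the b square) = y^2*z - x*y - z
reduce: tr(a b a b) = tr(b a) tr(b a) - tr(1)  (split on b) = z^2 - 2
tr(a b a) = tr(a) tr(b a) - tr(b)  (reduce the a square) = x*z - y
reduce: tr(b a b^2 a) = tr(b) tr(a b a b) - tr(a b a)  (reduce the b square) = y*z^2 - x*z - y
tr(a^-1 b a b^2) = tr(b a b^2) tr(a) - tr(b a b^2 a)  (eliminate a^-1) = x*y^2*z - x^2*y - y*z^2 + y
tr(a b^2 a^-2 b) = tr(a^-1 b a b^2) tr(a) - tr(a^-1 b a b^2 a)  (eliminate a^-1) = x^2*y^2*z - x^3*y - x*y*z^2 - y^2*z + 2*x*y + z
tr(b a^-2 b^-1 a b) = tr(a b^2 a^-2) tr(b) - tr(a b^2 a^-2 b)  (eliminate b^-1) = -x^2*y^2*z + x^3*y + x*y^3 + x*y*z^2 - 3*x*y - z
reduce: tr(b a b a^-1) = tr(b a b) tr(a) - tr(b a b a)  (eliminate a^-1) = x*y*z - x^2 - z^2 + 2
reduce: tr(b a b a b a) = tr(b a) tr(b a b a) - tr(b^-1 a^-1)  (split on b) = z^3 - 3*z
tr(b a b a b a^-1) = tr(b a b a b) tr(a) - tr(b a b a b a)  (eliminate a^-1) = x*y*z^2 - x^2*z - z^3 - x*y + 3*z
reduce: tr(a b a b a^-2 b) = tr(b a b a b a^-1) tr(a) - tr(b a b a b)  (eliminate a^-1) = x^2*y*z^2 - x^3*z - x*z^3 - x^2*y - y*z^2 + 4*x*z + y
tr(b a^-2 b^-1 a b a) = tr(a b a b a^-2) tr(b) - tr(a b a b a^-2 b)  (eliminate b^-1) = -x^2*y*z^2 + x^3*z + x*y^2*z + x*z^3 - 4*x*z + y
tr(b a^-1 b a^-2 b^-1 a) = tr(b a^-2 b^-1 a b) tr(a) - tr(b a^-2 b^-1 a b a)  (eliminate a^-1) = -x^3*y^2*z + x^4*y + x^2*y^3 + 2*x^2*y*z^2 - x^3*z - x*y^2*z - x*z^3 - 3*x^2*y + 3*x*z - y
reduce: tr(a^-1 b a^-2 b^-1 a^-1 b) = tr(b a^-1 b a^-2 b^-1) tr(a) - tr(b a^-1 b a^-2 b^-1 a)  (eliminate a^-1) = x^3*y^2*z - x^2*y^3 - 2*x^2*y*z^2 + x*y^2*z + x*z^3 + x^2*y - 2*x*z + y

x^3*y^2*z - x^2*y^3 - 2*x^2*y*z^2 + x*y^2*z + x*z^3 + x^2*y - 2*x*z + y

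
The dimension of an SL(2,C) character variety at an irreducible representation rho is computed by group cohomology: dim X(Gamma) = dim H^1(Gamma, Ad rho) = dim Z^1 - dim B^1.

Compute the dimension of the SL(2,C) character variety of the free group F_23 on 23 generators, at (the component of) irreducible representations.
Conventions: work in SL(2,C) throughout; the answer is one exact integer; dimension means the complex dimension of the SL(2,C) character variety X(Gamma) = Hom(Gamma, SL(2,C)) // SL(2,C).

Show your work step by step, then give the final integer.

66

Here Gamma is free of rank 23 — no relator constrains a cocycle.
So Z^1 = (sl_2)^23 in full: dim Z^1 = 69.
Irreducibility makes the coboundary map sl_2 -> Z^1 injective (trivial centralizer), so dim B^1 = 3.
dim X = dim H^1 = dim Z^1 - dim B^1 = 69 - 3 = 66.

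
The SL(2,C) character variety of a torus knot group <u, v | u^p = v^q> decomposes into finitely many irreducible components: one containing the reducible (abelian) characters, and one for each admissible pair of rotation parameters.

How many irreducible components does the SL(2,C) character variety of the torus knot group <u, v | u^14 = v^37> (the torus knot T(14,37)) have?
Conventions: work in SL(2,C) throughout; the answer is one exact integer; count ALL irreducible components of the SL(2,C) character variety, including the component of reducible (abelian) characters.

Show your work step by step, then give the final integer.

In the torus knot group T(14,37), u^14 = v^37 is central, so an irreducible representation sends it to +I or -I (Schur).
So on each irreducible component the traces are pinned: tr(u) = 2*cos(pi*alpha/14) with 1 <= alpha <= 13, tr(v) = 2*cos(pi*beta/37) with 1 <= beta <= 36.
u^14 = (-1)^alpha I and v^37 = (-1)^beta I must agree, so alpha and beta have equal parity.
Enumerate parity-matched pairs: 7*18 odd-odd plus 6*18 even-even gives 234.
Total: 234 irreducible-character components + 1 reducible (abelian) component = 235.

235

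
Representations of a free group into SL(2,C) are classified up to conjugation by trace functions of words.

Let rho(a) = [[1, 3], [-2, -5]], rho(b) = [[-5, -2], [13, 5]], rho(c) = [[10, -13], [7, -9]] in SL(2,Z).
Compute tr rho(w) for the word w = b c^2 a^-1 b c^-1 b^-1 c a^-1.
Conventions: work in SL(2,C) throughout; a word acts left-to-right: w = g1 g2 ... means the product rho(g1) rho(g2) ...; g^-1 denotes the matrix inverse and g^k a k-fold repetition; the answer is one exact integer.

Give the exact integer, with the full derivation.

rho(b) = [[-5, -2], [13, 5]]
... * rho(c) = [[10, -13], [7, -9]]  ->  [[-64, 83], [165, -214]]
... * rho(c) = [[10, -13], [7, -9]]  ->  [[-59, 85], [152, -219]]
... * rho(a^-1) = [[-5, -3], [2, 1]]  ->  [[465, 262], [-1198, -675]]
... * rho(b) = [[-5, -2], [13, 5]]  ->  [[1081, 380], [-2785, -979]]
... * rho(c^-1) = [[-9, 13], [-7, 10]]  ->  [[-12389, 17853], [31918, -45995]]
... * rho(b^-1) = [[5, 2], [-13, -5]]  ->  [[-294034, -114043], [757525, 293811]]
... * rho(c) = [[10, -13], [7, -9]]  ->  [[-3738641, 4848829], [9631927, -12492124]]
... * rho(a^-1) = [[-5, -3], [2, 1]]  ->  [[28390863, 16064752], [-73143883, -41387905]]
tr = 28390863 + -41387905 = -12997042

-12997042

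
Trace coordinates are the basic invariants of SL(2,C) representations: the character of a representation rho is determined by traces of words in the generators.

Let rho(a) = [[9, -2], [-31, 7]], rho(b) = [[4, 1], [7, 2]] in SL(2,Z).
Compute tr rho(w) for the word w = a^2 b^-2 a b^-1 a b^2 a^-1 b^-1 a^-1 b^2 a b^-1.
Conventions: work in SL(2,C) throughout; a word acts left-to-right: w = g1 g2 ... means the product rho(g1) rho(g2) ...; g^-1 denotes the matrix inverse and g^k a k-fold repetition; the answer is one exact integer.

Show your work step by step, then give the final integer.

rho(a) = [[9, -2], [-31, 7]]
... * rho(a) = [[9, -2], [-31, 7]]  ->  [[143, -32], [-496, 111]]
... * rho(b^-1) = [[2, -1], [-7, 4]]  ->  [[510, -271], [-1769, 940]]
... * rho(b^-1) = [[2, -1], [-7, 4]]  ->  [[2917, -1594], [-10118, 5529]]
... * rho(a) = [[9, -2], [-31, 7]]  ->  [[75667, -16992], [-262461, 58939]]
... * rho(b^-1) = [[2, -1], [-7, 4]]  ->  [[270278, -143635], [-937495, 498217]]
... * rho(a) = [[9, -2], [-31, 7]]  ->  [[6885187, -1546001], [-23882182, 5362509]]
... * rho(b) = [[4, 1], [7, 2]]  ->  [[16718741, 3793185], [-57991165, -13157164]]
... * rho(b) = [[4, 1], [7, 2]]  ->  [[93427259, 24305111], [-324064808, -84305493]]
... * rho(a^-1) = [[7, 2], [31, 9]]  ->  [[1407449254, 405600517], [-4881923939, -1406879053]]
... * rho(b^-1) = [[2, -1], [-7, 4]]  ->  [[-24305111, 214952814], [84305493, -745592273]]
... * rho(a^-1) = [[7, 2], [31, 9]]  ->  [[6493401457, 1885965104], [-22523222012, -6541719471]]
... * rho(b) = [[4, 1], [7, 2]]  ->  [[39175361556, 10265331665], [-135884924345, -35606660954]]
... * rho(b) = [[4, 1], [7, 2]]  ->  [[228558767879, 59706024886], [-792786324058, -207098246253]]
... * rho(a) = [[9, -2], [-31, 7]]  ->  [[206142139445, -39175361556], [-715031282679, 135884924345]]
... * rho(b^-1) = [[2, -1], [-7, 4]]  ->  [[686511809782, -362843585669], [-2381257035773, 1258570980059]]
tr = 686511809782 + 1258570980059 = 1945082789841

1945082789841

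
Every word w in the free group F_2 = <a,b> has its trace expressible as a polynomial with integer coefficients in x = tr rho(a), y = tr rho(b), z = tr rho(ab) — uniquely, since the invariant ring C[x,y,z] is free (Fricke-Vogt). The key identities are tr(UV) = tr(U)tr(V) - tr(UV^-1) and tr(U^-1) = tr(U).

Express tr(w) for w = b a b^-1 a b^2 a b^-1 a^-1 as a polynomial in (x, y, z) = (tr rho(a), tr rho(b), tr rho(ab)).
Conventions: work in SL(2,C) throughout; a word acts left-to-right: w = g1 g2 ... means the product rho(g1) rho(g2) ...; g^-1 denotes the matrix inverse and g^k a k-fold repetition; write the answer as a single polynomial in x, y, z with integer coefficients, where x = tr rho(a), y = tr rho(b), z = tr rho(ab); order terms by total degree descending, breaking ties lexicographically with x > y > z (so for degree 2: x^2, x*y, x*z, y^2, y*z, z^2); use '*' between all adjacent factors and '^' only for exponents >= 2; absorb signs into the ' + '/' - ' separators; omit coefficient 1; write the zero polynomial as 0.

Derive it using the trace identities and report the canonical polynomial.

-x^2*y^3*z^2 + 2*x^3*y^2*z + 2*x*y^4*z + 2*x*y^2*z^3 - x^4*y - 2*x^2*y^3 - 3*x^2*y*z^2 - y^5 - 2*y^3*z^2 - y*z^4 + x^3*z - 4*x*y^2*z + x*z^3 + 5*x^2*y + 5*y^3 + 5*y*z^2 - 3*x*z - 5*y

tr(b^2 a) = tr(b) tr(a b) - tr(a)   [square of b] = y*z - x
reduce: tr(b^2) = tr(b) tr(b) - tr(1)   [square of b] = y^2 - 2
reduce: tr(a^2 b^2) = tr(a) tr(b^2 a) - tr(b^2)   [square of a] = x*y*z - x^2 - y^2 + 2
tr(a^2 b) = tr(a) tr(b a) - tr(b)   [square of a] = x*z - y
so tr(a b^3 a) = tr(b) tr(a^2 b^2) - tr(a^2 b)   [square of b] = x*y^2*z - x^2*y - y^3 - x*z + 3*y
so tr(a b a b) = tr(b a) tr(b a) - tr(1)   [split at a repeated b] = z^2 - 2
reduce: tr(b a b a b) = tr(b) tr(a b a b) - tr(a b a)   [square of b] = y*z^2 - x*z - y
tr(a b^3 a b) = tr(b) tr(b a b a b) - tr(b a b a)   [square of b] = y^2*z^2 - x*y*z - y^2 - z^2 + 2
tr(b a b^-1 a b^2) = tr(a b^3 a) tr(b) - tr(a b^3 a b)   [inverse elimination on b] = x*y^3*z - x^2*y^2 - y^4 - y^2*z^2 + 4*y^2 + z^2 - 2
tr(a b a^2 b) = tr(a) tr(b a b a) - tr(b a b)   [square of a] = x*z^2 - y*z - x
tr(a b a^2) = tr(a) tr(b a^2) - tr(b a)   [square of a] = x^2*z - x*y - z
tr(a^2 b^2 a b) = tr(b) tr(a b a^2 b) - tr(a b a^2)   [square of b] = x*y*z^2 - x^2*z - y^2*z + z
tr(a^2) = tr(a) tr(a) - tr(1)   [square of a] = x^2 - 2
tr(a^3) = tr(a) tr(a^2) - tr(a)   [square of a] = x^3 - 3*x
tr(a^2 b^2 a) = tr(b) tr(a^3 b) - tr(a^3)   [square of b] = x^2*y*z - x^3 - x*y^2 - y*z + 3*x
tr(a b^2 a b^2 a) = tr(b) tr(a^2 b^2 a b) - tr(a^2 b^2 a)   [square of b] = x*y^2*z^2 - 2*x^2*y*z - y^3*z + x^3 + x*y^2 + 2*y*z - 3*x
tr(a b a b a b) = tr(b a) tr(b a b a) - tr(b^-1 a^-1)   [split at a repeated b] = z^3 - 3*z
so tr(a b a b^2 a b) = tr(b) tr(a b a b a b) - tr(a b a b a)   [square of b] = y*z^3 - x*z^2 - 2*y*z + x
so tr(a b a b^2 a) = tr(b) tr(a^2 b a b) - tr(a^2 b a)   [square of b] = x*y*z^2 - x^2*z - y^2*z + z
tr(a b^2 a b^2 a b) = tr(b) tr(a b a b^2 a b) - tr(a b a b^2 a)   [square of b] = y^2*z^3 - 2*x*y*z^2 + x^2*z - y^2*z + x*y - z
tr(b a b^-1 a b^2 a b) = tr(a b^2 a b^2 a) tr(b) - tr(a b^2 a b^2 a b)   [inverse elimination on b] = x*y^3*z^2 - 2*x^2*y^2*z - y^4*z - y^2*z^3 + x^3*y + x*y^3 + 2*x*y*z^2 - x^2*z + 3*y^2*z - 4*x*y + z
so tr(a b a b a^2 b) = tr(a) tr(b a b a b a) - tr(b a b a b)   [square of a] = x*z^3 - y*z^2 - 2*x*z + y
so tr(a b a b a^2) = tr(a) tr(a b a b a) - tr(a b a b)   [square of a] = x^2*z^2 - x*y*z - x^2 - z^2 + 2
so tr(a b^2 a b a b a) = tr(b) tr(a b a b a^2 b) - tr(a b a b a^2)   [square of b] = x*y*z^3 - x^2*z^2 - y^2*z^2 - x*y*z + x^2 + y^2 + z^2 - 2
tr(a b a b a b a b) = tr(a b) tr(a b a b a b) - tr(a^-1 b^-1 a^-1 b^-1)   [split at a repeated a] = z^4 - 4*z^2 + 2
so tr(a b^2 a b a b a b) = tr(b) tr(a b a b a b a b) - tr(a b a b a b a)   [square of b] = y*z^4 - x*z^3 - 3*y*z^2 + 2*x*z + y
tr(b a b^-1 a b^2 a b a) = tr(a b^2 a b a b a) tr(b) - tr(a b^2 a b a b a b)   [inverse elimination on b] = x*y^2*z^3 - x^2*y*z^2 - y^3*z^2 - y*z^4 - x*y^2*z + x*z^3 + x^2*y + y^3 + 4*y*z^2 - 2*x*z - 3*y
reduce: tr(a^-1 b a b^-1 a b^2 a b) = tr(b a b^-1 a b^2 a b) tr(a) - tr(b a b^-1 a b^2 a b a)   [inverse elimination on a] = x^2*y^3*z^2 - 2*x^3*y^2*z - x*y^4*z - 2*x*y^2*z^3 + x^4*y + x^2*y^3 + 3*x^2*y*z^2 + y^3*z^2 + y*z^4 - x^3*z + 4*x*y^2*z - x*z^3 - 5*x^2*y - y^3 - 4*y*z^2 + 3*x*z + 3*y
so tr(b a b^-1 a b^2 a b^-1 a^-1) = tr(a^-1 b a b^-1 a b^2 a) tr(b) - tr(a^-1 b a b^-1 a b^2 a b)   [inverse elimination on b] = -x^2*y^3*z^2 + 2*x^3*y^2*z + 2*x*y^4*z + 2*x*y^2*z^3 - x^4*y - 2*x^2*y^3 - 3*x^2*y*z^2 - y^5 - 2*y^3*z^2 - y*z^4 + x^3*z - 4*x*y^2*z + x*z^3 + 5*x^2*y + 5*y^3 + 5*y*z^2 - 3*x*z - 5*y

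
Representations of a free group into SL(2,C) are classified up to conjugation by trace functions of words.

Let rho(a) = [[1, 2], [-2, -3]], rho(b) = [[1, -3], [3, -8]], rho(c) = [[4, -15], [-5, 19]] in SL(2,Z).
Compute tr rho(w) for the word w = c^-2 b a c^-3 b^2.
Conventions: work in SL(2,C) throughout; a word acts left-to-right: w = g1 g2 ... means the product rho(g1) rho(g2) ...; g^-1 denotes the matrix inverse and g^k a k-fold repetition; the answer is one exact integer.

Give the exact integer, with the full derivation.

-1034493687

rho(c^-1) = [[19, 15], [5, 4]]
... * rho(c^-1) = [[19, 15], [5, 4]]  ->  [[436, 345], [115, 91]]
... * rho(b) = [[1, -3], [3, -8]]  ->  [[1471, -4068], [388, -1073]]
... * rho(a) = [[1, 2], [-2, -3]]  ->  [[9607, 15146], [2534, 3995]]
... * rho(c^-1) = [[19, 15], [5, 4]]  ->  [[258263, 204689], [68121, 53990]]
... * rho(c^-1) = [[19, 15], [5, 4]]  ->  [[5930442, 4692701], [1564249, 1237775]]
... * rho(c^-1) = [[19, 15], [5, 4]]  ->  [[136141903, 107727434], [35909606, 28414835]]
... * rho(b) = [[1, -3], [3, -8]]  ->  [[459324205, -1270245181], [121154111, -335047498]]
... * rho(b) = [[1, -3], [3, -8]]  ->  [[-3351411338, 8783988833], [-883988383, 2316917651]]
tr = -3351411338 + 2316917651 = -1034493687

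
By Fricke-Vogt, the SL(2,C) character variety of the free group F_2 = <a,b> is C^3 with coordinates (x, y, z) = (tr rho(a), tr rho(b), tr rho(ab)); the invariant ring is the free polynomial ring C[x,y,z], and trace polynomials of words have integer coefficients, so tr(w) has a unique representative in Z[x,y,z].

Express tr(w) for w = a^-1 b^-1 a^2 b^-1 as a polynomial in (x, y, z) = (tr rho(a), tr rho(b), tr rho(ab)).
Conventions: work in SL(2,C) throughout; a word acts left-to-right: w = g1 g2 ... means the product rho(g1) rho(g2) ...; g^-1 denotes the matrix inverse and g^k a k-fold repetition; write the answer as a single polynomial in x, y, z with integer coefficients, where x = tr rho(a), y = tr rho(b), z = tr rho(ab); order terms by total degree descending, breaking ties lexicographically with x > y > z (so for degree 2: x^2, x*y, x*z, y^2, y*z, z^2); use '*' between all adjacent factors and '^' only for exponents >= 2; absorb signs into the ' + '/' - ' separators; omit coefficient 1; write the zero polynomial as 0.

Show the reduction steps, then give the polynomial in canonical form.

x^2*y*z - x^3 - x*z^2 - y*z + 3*x

trace(b^-1 a) = trace(a)*trace(b) - trace(a b) = x*y - z
apply: trace(a^2 b) = trace(a)*trace(b a) - trace(b) = x*z - y
apply: trace(a^2) = trace(a)*trace(a) - trace(1) = x^2 - 2
trace(b a^2 b) = trace(b)*trace(a^2 b) - trace(a^2) = x*y*z - x^2 - y^2 + 2
use: trace(b a b a) = trace(b a)*trace(b a) - trace(1) = z^2 - 2
use: trace(b a b) = trace(b)*trace(a b) - trace(a) = y*z - x
use: trace(b a^2 b a) = trace(a)*trace(b a b a) - trace(b a b) = x*z^2 - y*z - x
use: trace(a^2 b a^-1 b) = trace(b a^2 b)*trace(a) - trace(b a^2 b a) = x^2*y*z - x^3 - x*y^2 - x*z^2 + y*z + 3*x
trace(a^-1 b^-1 a^2 b) = trace(a^2 b a^-1)*trace(b) - trace(a^2 b a^-1 b) = -x^2*y*z + x^3 + x*y^2 + x*z^2 - 3*x
trace(a^-1 b^-1 a^2 b^-1) = trace(a^-1 b^-1 a^2)*trace(b) - trace(a^-1 b^-1 a^2 b) = x^2*y*z - x^3 - x*z^2 - y*z + 3*x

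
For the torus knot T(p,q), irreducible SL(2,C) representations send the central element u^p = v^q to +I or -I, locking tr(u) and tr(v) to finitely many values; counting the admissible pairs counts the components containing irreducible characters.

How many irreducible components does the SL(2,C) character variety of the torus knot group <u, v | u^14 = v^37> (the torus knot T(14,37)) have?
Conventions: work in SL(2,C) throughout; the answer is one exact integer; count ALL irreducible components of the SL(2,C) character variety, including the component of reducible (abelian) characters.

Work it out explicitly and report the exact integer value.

For T(14,37): irreducibility forces the central element u^14 = v^37 to one of +I, -I.
So on each irreducible component the traces are pinned: tr(u) = 2*cos(pi*alpha/14) with 1 <= alpha <= 13, tr(v) = 2*cos(pi*beta/37) with 1 <= beta <= 36.
The two central values (-1)^alpha I and (-1)^beta I must be the same matrix, so alpha and beta share a parity.
Counting: 7 odd alphas x 18 odd betas + 6 even alphas x 18 even betas = 126 + 108 = 234.
Total: 234 irreducible-character components + 1 reducible (abelian) component = 235.

235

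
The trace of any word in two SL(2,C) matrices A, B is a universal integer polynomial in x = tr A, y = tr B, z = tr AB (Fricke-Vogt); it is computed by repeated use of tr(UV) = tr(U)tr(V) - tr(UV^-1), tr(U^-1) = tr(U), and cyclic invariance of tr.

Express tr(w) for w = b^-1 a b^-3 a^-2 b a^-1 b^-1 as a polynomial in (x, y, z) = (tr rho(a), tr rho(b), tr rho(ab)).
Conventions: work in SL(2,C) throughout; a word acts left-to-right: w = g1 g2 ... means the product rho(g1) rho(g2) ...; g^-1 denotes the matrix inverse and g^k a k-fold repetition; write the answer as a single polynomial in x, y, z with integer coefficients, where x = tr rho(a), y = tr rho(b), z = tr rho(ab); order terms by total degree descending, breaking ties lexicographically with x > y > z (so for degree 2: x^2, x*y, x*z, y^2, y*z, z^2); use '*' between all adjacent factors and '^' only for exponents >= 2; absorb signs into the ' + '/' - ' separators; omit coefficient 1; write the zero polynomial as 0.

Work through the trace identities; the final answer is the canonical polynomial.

x^3*y^5*z - x^4*y^4 - x^2*y^6 - 2*x^2*y^4*z^2 + x*y^5*z + x*y^3*z^3 + x^4*y^2 + 5*x^2*y^4 + 2*x^2*y^2*z^2 - x^3*y*z - 5*x*y^3*z - x*y*z^3 - 4*x^2*y^2 + y^2*z^2 + 2*x*y*z + x^2 - 2

trace(b^-1) = trace(b) = y
trace(b^-1 a) = trace(a) trace(b) - trace(a b)  (eliminate b^-1) = x*y - z
trace(b^-1 a^-1) = trace(b^-1) trace(a) - trace(b^-1 a)  (eliminate a^-1) = z
trace(b a b) = trace(b) trace(a b) - trace(a)  (reduce the b square) = y*z - x
trace(b a b a) = trace(b a) trace(b a) - trace(1)  (split on b) = z^2 - 2
trace(a^-1 b a b) = trace(b a b) trace(a) - trace(b a b a)  (eliminate a^-1) = x*y*z - x^2 - z^2 + 2
trace(a^-1 b a b^-1) = trace(a^-1 b a) trace(b) - trace(a^-1 b a b)  (eliminate b^-1) = -x*y*z + x^2 + y^2 + z^2 - 2
trace(b^2) = trace(b) trace(b) - trace(1)  (reduce the b square) = y^2 - 2
trace(b a^2 b) = trace(a) trace(b^2 a) - trace(b^2)  (reduce the a square) = x*y*z - x^2 - y^2 + 2
trace(b a^2 b a) = trace(a) trace(b a b a) - trace(b a b)  (reduce the a square) = x*z^2 - y*z - x
trace(a b a^-1 b a) = trace(b a^2 b) trace(a) - trace(b a^2 b a)  (eliminate a^-1) = x^2*y*z - x^3 - x*y^2 - x*z^2 + y*z + 3*x
trace(a b a) = trace(a) trace(b a) - trace(b)  (reduce the a square) = x*z - y
trace(b a b a b) = trace(b) trace(a b a b) - trace(a b a)  (reduce the b square) = y*z^2 - x*z - y
trace(b a b a b a) = trace(b a b a) trace(b a) - trace(a b)  (split on b) = z^3 - 3*z
trace(a b a^-1 b a b) = trace(b a b a b) trace(a) - trace(b a b a b a)  (eliminate a^-1) = x*y*z^2 - x^2*z - z^3 - x*y + 3*z
trace(a b a^-1 b a b^-1) = trace(a b a^-1 b a) trace(b) - trace(a b a^-1 b a b)  (eliminate b^-1) = x^2*y^2*z - x^3*y - x*y^3 - 2*x*y*z^2 + x^2*z + y^2*z + z^3 + 4*x*y - 3*z
trace(b a^-1 b a b^-2 a) = trace(a b a^-1 b a b^-1) trace(b) - trace(a b a^-1 b a)  (eliminate b^-1) = x^2*y^3*z - x^3*y^2 - x*y^4 - 2*x*y^2*z^2 + y^3*z + y*z^3 + x^3 + 5*x*y^2 + x*z^2 - 4*y*z - 3*x
trace(a b^-2 a^-1 b a^-1 b) = trace(b a^-1 b a b^-2) trace(a) - trace(b a^-1 b a b^-2 a)  (eliminate a^-1) = -x^2*y^3*z + x^3*y^2 + x*y^4 + 2*x*y^2*z^2 - x^2*y*z - y^3*z - y*z^3 - 4*x*y^2 + 4*y*z + x
trace(b^-2 a^-1 b a^-1 b^-1 a) = trace(a b^-2 a^-1 b a^-1) trace(b) - trace(a b^-2 a^-1 b a^-1 b)  (eliminate b^-1) = x^2*y^3*z - x^3*y^2 - x*y^4 - 2*x*y^2*z^2 + x^2*y*z + y^3*z + y*z^3 + 4*x*y^2 - 3*y*z - x
trace(b a^-1 b^-1 a b^-3 a^-1) = trace(b^-2 a^-1 b a^-1 b^-1 a) trace(b) - trace(b^-2 a^-1 b a^-1 b^-1 a b)  (eliminate b^-1) = x^2*y^4*z - x^3*y^3 - x*y^5 - 2*x*y^3*z^2 + y^4*z + y^2*z^3 + x^3*y + 5*x*y^3 + 2*x*y*z^2 - x^2*z - 4*y^2*z - z^3 - 5*x*y + 3*z
trace(a^-1 b^-1 a b^-2) = trace(a^-1 b^-1 a b^-1) trace(b) - trace(a^-1 b^-1 a)  (eliminate b^-1) = x*y^2*z - x^2*y - y*z^2 + y
trace(a b^-3 a^-2 b a^-1 b^-1) = trace(b a^-1 b^-1 a b^-3 a^-1) trace(a) - trace(b a^-1 b^-1 a b^-3)  (eliminate a^-1) = x^3*y^4*z - x^4*y^3 - x^2*y^5 - 2*x^2*y^3*z^2 + x*y^4*z + x*y^2*z^3 + x^4*y + 5*x^2*y^3 + 2*x^2*y*z^2 - x^3*z - 5*x*y^2*z - x*z^3 - 4*x^2*y + y*z^2 + 3*x*z - y
trace(b^-1 a b^-3 a^-2 b a^-1 b^-1) = trace(a b^-3 a^-2 b a^-1 b^-1) trace(b) - trace(a b^-3 a^-2 b a^-1)  (eliminate b^-1) = x^3*y^5*z - x^4*y^4 - x^2*y^6 - 2*x^2*y^4*z^2 + x*y^5*z + x*y^3*z^3 + x^4*y^2 + 5*x^2*y^4 + 2*x^2*y^2*z^2 - x^3*y*z - 5*x*y^3*z - x*y*z^3 - 4*x^2*y^2 + y^2*z^2 + 2*x*y*z + x^2 - 2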